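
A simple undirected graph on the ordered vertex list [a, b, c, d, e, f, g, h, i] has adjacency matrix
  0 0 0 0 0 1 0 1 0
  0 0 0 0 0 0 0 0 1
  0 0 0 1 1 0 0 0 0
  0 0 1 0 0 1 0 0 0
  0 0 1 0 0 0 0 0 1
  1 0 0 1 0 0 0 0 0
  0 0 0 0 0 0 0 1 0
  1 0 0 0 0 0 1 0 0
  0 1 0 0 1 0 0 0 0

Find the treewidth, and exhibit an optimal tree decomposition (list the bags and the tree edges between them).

Treewidth 1.
One optimal decomposition is:
Bags: B1 = {g, h}  B2 = {a, h}  B3 = {a, f}  B4 = {d, f}  B5 = {c, d}  B6 = {c, e}  B7 = {e, i}  B8 = {b, i}
Tree: B1–B2, B2–B3, B3–B4, B4–B5, B5–B6, B6–B7, B7–B8

Each bag holds 2 vertices, so the decomposition has width 1, which upper-bounds the treewidth. Since G has at least one edge (e.g. g–h), it is not an edgeless graph, so tw(G) ≥ 1. Hence tw(G) = 1 exactly.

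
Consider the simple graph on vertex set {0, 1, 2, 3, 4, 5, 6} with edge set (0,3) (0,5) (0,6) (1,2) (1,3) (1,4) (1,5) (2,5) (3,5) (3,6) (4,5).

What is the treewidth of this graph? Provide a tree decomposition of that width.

Treewidth 2.
One optimal decomposition is:
Bags: B1 = {1, 3, 5}  B2 = {0, 3, 5}  B3 = {1, 4, 5}  B4 = {0, 3, 6}  B5 = {1, 2, 5}
Tree: B1–B2, B1–B3, B2–B4, B1–B5

Every bag has size at most 3, so the width is 3 − 1 = 2 and tw(G) ≤ 2. On the other hand G contains the 3-clique {0, 3, 5}. A clique must lie in a single bag of any decomposition, so no decomposition can have width below 2. The upper and lower bounds meet at 2, so that is the treewidth.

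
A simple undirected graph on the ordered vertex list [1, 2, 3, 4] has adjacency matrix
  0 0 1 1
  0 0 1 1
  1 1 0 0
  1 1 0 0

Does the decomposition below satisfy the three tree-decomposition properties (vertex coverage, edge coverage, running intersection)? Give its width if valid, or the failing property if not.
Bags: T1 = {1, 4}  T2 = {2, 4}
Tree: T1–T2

A tree decomposition must satisfy three properties: every vertex lies in some bag; for every edge, both endpoints lie together in some bag; and for every vertex, the bags containing it form a connected subtree. Here vertex 3 appears in no bag, so the decomposition is invalid.

No — vertex 3 appears in no bag.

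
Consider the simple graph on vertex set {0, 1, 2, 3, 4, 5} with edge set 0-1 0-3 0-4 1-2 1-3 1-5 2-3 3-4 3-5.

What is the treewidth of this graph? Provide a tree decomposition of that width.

Treewidth 2.
One such decomposition:
Bags: B1 = {0, 3, 4}  B2 = {0, 1, 3}  B3 = {1, 2, 3}  B4 = {1, 3, 5}
Tree: B1–B2, B2–B3, B3–B4

Every bag has size at most 3, so the width is 3 − 1 = 2 and tw(G) ≤ 2. Conversely, {0, 1, 3} is a clique of size 3, and the vertices of any clique must share a bag in every tree decomposition; so some bag has ≥ 3 vertices and tw(G) ≥ 2. Hence tw(G) = 2 exactly.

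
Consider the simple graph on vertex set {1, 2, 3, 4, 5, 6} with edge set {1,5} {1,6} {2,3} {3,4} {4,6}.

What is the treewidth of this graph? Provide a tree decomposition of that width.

Treewidth 1.
One such decomposition:
Bags: B1 = {2, 3}  B2 = {3, 4}  B3 = {4, 6}  B4 = {1, 6}  B5 = {1, 5}
Tree: B1–B2, B2–B3, B3–B4, B4–B5

The largest bag has 2 vertices, giving width 1; this decomposition certifies tw(G) ≤ 1. Any graph with an edge has treewidth ≥ 1, and G has the edge 2–3. Therefore the treewidth is 1.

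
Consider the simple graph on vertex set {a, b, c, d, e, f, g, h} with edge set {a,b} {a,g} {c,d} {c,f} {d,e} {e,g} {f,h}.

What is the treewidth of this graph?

1

A width-1 tree decomposition is:
Bags: B1 = {a, b}  B2 = {a, g}  B3 = {e, g}  B4 = {d, e}  B5 = {c, d}  B6 = {c, f}  B7 = {f, h}
Tree: B1–B2, B2–B3, B3–B4, B4–B5, B5–B6, B6–B7
Every bag has size at most 2, so the width is 2 − 1 = 1 and tw(G) ≤ 1. Since G has at least one edge (e.g. b–a), it is not an edgeless graph, so tw(G) ≥ 1. Hence tw(G) = 1 exactly.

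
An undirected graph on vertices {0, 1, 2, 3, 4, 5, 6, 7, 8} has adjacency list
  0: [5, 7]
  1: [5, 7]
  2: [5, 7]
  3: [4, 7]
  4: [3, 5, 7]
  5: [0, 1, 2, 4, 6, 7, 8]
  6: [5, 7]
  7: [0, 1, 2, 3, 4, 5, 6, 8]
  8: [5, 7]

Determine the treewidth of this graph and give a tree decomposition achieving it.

Treewidth 2.
Bags: B1 = {2, 5, 7}  B2 = {1, 5, 7}  B3 = {5, 7, 8}  B4 = {4, 5, 7}  B5 = {3, 4, 7}  B6 = {5, 6, 7}  B7 = {0, 5, 7}
Tree: B1–B2, B1–B3, B3–B4, B4–B5, B4–B6, B2–B7

Every bag has size at most 3, so the width is 3 − 1 = 2 and tw(G) ≤ 2. On the other hand G contains the 3-clique {3, 4, 7}. A clique must lie in a single bag of any decomposition, so no decomposition can have width below 2. The upper and lower bounds meet at 2, so that is the treewidth.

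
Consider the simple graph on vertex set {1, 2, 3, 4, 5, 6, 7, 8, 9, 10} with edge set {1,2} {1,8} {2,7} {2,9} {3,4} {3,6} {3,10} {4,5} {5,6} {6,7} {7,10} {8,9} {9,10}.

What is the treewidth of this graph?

2

A width-2 tree decomposition is:
Bags: B1 = {1, 8, 9}  B2 = {1, 2, 9}  B3 = {2, 9, 10}  B4 = {2, 7, 10}  B5 = {3, 7, 10}  B6 = {3, 6, 7}  B7 = {3, 4, 6}  B8 = {4, 5, 6}
Tree: B1–B2, B2–B3, B3–B4, B4–B5, B5–B6, B6–B7, B7–B8
Every bag has size at most 3, so the width is 3 − 1 = 2 and tw(G) ≤ 2. The edges 8–1–2–9–8 form a cycle, so G is not a tree and its treewidth is at least 2. The upper and lower bounds meet at 2, so that is the treewidth.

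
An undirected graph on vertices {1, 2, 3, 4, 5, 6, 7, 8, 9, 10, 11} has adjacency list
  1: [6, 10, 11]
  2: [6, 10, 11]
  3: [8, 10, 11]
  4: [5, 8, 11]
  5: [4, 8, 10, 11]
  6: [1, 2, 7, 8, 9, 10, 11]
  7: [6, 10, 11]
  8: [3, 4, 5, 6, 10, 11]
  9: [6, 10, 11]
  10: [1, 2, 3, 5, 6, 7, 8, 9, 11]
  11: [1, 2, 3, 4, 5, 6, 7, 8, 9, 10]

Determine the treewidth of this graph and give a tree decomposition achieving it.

Every bag has size at most 4, so the width is 4 − 1 = 3 and tw(G) ≤ 3. For the lower bound, the 4 vertices {3, 8, 10, 11} are pairwise adjacent, and any tree decomposition puts a clique entirely inside one bag — forcing width ≥ 3. Combining the bounds, tw(G) = 3.

Treewidth 3.
Bags: B1 = {5, 8, 10, 11}  B2 = {6, 8, 10, 11}  B3 = {4, 5, 8, 11}  B4 = {1, 6, 10, 11}  B5 = {6, 9, 10, 11}  B6 = {6, 7, 10, 11}  B7 = {3, 8, 10, 11}  B8 = {2, 6, 10, 11}
Tree: B1–B2, B1–B3, B2–B4, B2–B5, B5–B6, B1–B7, B4–B8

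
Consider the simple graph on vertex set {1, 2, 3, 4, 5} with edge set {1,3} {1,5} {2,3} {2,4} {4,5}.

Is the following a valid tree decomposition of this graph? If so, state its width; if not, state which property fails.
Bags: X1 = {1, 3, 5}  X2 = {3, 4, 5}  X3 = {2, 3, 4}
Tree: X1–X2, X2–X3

Checking the three conditions: (i) the bags cover all of {1, 2, 3, 4, 5}; (ii) for each edge, some bag contains both endpoints; (iii) the bags containing any fixed vertex form a subtree. All hold, so the decomposition is valid with width 3 − 1 = 2.

Yes; width 2.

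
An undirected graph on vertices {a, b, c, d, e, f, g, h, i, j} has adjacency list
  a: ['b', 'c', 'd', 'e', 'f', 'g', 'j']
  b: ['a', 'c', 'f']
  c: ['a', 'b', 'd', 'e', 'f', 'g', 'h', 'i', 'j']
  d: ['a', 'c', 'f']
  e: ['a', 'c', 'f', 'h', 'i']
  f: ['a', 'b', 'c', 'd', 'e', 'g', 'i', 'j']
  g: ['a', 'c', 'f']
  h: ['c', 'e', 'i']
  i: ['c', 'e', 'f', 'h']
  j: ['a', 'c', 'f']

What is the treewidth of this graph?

3

A width-3 tree decomposition is:
Bags: B1 = {a, c, e, f}  B2 = {c, e, f, i}  B3 = {c, e, h, i}  B4 = {a, b, c, f}  B5 = {a, c, d, f}  B6 = {a, c, f, j}  B7 = {a, c, f, g}
Tree: B1–B2, B2–B3, B1–B4, B4–B5, B1–B6, B6–B7
Every bag has size at most 4, so the width is 4 − 1 = 3 and tw(G) ≤ 3. On the other hand G contains the 4-clique {c, e, h, i}. A clique must lie in a single bag of any decomposition, so no decomposition can have width below 3. Combining the bounds, tw(G) = 3.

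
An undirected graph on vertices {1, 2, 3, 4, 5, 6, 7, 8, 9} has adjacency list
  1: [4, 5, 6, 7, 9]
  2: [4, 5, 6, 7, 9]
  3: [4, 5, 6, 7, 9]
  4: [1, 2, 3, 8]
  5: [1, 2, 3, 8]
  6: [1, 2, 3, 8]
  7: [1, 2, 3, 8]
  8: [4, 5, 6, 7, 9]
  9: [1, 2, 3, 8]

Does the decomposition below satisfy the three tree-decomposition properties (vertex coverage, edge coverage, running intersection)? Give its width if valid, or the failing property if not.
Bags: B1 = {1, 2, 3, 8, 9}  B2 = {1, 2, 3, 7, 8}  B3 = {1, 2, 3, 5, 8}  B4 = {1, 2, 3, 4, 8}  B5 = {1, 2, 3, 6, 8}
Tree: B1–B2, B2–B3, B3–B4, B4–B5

Checking the three conditions: (i) the bags cover all of {1, 2, 3, 4, 5, 6, 7, 8, 9}; (ii) for each edge, some bag contains both endpoints; (iii) the bags containing any fixed vertex form a subtree. All hold, so the decomposition is valid with width 5 − 1 = 4.

Yes; width 4.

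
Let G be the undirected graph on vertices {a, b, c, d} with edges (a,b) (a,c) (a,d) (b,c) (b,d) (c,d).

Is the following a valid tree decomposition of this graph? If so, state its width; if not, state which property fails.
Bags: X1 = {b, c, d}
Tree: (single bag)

No — vertex a appears in no bag.

A tree decomposition must satisfy three properties: every vertex lies in some bag; for every edge, both endpoints lie together in some bag; and for every vertex, the bags containing it form a connected subtree. Here vertex a appears in no bag, so the decomposition is invalid.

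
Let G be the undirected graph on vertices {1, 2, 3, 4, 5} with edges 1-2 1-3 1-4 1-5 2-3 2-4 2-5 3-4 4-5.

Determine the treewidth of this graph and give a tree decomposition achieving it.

Treewidth 3.
Bags: B1 = {1, 2, 3, 4}  B2 = {1, 2, 4, 5}
Tree: B1–B2

Each bag holds 4 vertices, so the decomposition has width 3, which upper-bounds the treewidth. On the other hand G contains the 4-clique {1, 2, 3, 4}. A clique must lie in a single bag of any decomposition, so no decomposition can have width below 3. Combining the bounds, tw(G) = 3.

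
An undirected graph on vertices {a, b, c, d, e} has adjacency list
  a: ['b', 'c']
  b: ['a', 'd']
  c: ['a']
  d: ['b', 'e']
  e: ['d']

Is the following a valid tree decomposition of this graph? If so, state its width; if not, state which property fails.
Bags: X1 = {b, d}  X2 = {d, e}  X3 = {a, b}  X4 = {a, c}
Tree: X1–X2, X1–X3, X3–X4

Checking the three conditions: (i) the bags cover all of {a, b, c, d, e}; (ii) for each edge, some bag contains both endpoints; (iii) the bags containing any fixed vertex form a subtree. All hold, so the decomposition is valid with width 2 − 1 = 1.

Yes; width 1.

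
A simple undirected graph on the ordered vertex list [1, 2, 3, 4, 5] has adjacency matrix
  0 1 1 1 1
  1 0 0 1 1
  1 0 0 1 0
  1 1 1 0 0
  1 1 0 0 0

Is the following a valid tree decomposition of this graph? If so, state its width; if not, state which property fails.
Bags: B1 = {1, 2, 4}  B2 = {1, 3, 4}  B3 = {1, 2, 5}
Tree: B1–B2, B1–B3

Checking the three conditions: (i) the bags cover all of {1, 2, 3, 4, 5}; (ii) for each edge, some bag contains both endpoints; (iii) the bags containing any fixed vertex form a subtree. All hold, so the decomposition is valid with width 3 − 1 = 2.

Yes; width 2.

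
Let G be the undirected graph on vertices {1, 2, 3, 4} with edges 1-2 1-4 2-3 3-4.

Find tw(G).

2

A width-2 tree decomposition is:
Bags: B1 = {1, 2, 3}  B2 = {1, 3, 4}
Tree: B1–B2
The largest bag has 3 vertices, giving width 2; this decomposition certifies tw(G) ≤ 2. Since 1–2–3–4–1 is a cycle in G, G is not acyclic. Forests are exactly the graphs of treewidth ≤ 1, so tw(G) ≥ 2. Therefore the treewidth is 2.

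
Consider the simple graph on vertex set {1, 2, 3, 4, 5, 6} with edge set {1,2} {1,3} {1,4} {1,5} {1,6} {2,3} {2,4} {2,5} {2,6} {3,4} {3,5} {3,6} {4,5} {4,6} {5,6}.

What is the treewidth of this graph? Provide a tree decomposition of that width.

Treewidth 5.
One such decomposition:
Bags: B1 = {1, 2, 3, 4, 5, 6}
Tree: (single bag)

With just one bag of size 6, the width is 6 − 1 = 5, so tw(G) ≤ 5. For the lower bound, the 6 vertices {1, 2, 3, 4, 5, 6} are pairwise adjacent, and any tree decomposition puts a clique entirely inside one bag — forcing width ≥ 5. The upper and lower bounds meet at 5, so that is the treewidth.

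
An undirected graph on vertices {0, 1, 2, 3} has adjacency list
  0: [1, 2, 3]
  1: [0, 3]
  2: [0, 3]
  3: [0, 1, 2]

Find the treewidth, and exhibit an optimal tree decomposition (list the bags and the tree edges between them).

Each bag holds 3 vertices, so the decomposition has width 2, which upper-bounds the treewidth. On the other hand G contains the 3-clique {0, 1, 3}. A clique must lie in a single bag of any decomposition, so no decomposition can have width below 2. Combining the bounds, tw(G) = 2.

Treewidth 2.
Bags: B1 = {0, 2, 3}  B2 = {0, 1, 3}
Tree: B1–B2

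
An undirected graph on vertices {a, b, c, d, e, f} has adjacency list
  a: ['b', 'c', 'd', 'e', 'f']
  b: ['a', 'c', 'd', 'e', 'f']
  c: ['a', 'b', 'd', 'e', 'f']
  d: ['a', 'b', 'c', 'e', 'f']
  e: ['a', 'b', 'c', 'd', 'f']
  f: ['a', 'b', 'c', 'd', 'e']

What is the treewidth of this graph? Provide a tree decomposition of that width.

Treewidth 5.
One such decomposition:
Bags: B1 = {a, b, c, d, e, f}
Tree: (single bag)

With just one bag of size 6, the width is 6 − 1 = 5, so tw(G) ≤ 5. On the other hand G contains the 6-clique {a, b, c, d, e, f}. A clique must lie in a single bag of any decomposition, so no decomposition can have width below 5. The upper and lower bounds meet at 5, so that is the treewidth.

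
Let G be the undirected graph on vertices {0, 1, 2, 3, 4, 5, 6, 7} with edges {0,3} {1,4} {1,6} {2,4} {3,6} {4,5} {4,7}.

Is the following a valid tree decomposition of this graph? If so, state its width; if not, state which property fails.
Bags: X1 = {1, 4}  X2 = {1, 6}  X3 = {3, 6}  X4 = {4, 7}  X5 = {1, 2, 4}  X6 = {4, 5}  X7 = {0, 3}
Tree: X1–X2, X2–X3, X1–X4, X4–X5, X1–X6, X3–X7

A tree decomposition must satisfy three properties: every vertex lies in some bag; for every edge, both endpoints lie together in some bag; and for every vertex, the bags containing it form a connected subtree. Here bags containing vertex 1 are not connected in the tree, so the decomposition is invalid.

No — bags containing vertex 1 are not connected in the tree.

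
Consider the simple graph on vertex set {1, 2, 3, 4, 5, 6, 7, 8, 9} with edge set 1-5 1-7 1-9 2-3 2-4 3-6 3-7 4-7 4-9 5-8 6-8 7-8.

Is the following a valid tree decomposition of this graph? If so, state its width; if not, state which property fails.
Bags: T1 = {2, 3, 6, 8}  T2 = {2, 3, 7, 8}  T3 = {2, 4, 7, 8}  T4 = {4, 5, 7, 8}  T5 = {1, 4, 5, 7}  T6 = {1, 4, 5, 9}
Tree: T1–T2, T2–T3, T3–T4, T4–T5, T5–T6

Checking the three conditions: (i) the bags cover all of {1, 2, 3, 4, 5, 6, 7, 8, 9}; (ii) for each edge, some bag contains both endpoints; (iii) the bags containing any fixed vertex form a subtree. All hold, so the decomposition is valid with width 4 − 1 = 3.

Yes; width 3.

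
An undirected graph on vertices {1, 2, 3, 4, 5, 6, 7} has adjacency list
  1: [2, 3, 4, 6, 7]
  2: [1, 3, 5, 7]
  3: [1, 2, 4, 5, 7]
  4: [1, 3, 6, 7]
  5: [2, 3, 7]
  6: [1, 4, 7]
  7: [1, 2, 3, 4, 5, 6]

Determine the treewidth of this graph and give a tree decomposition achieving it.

Treewidth 3.
Bags: B1 = {1, 2, 3, 7}  B2 = {1, 3, 4, 7}  B3 = {2, 3, 5, 7}  B4 = {1, 4, 6, 7}
Tree: B1–B2, B1–B3, B2–B4

The largest bag has 4 vertices, giving width 3; this decomposition certifies tw(G) ≤ 3. On the other hand G contains the 4-clique {1, 2, 3, 7}. A clique must lie in a single bag of any decomposition, so no decomposition can have width below 3. Therefore the treewidth is 3.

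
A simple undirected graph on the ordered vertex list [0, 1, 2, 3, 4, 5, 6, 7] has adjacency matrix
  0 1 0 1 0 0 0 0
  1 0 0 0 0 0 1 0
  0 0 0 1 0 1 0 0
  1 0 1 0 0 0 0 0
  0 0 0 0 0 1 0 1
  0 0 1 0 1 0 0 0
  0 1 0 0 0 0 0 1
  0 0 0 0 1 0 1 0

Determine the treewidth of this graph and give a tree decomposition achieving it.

Treewidth 2.
One such decomposition:
Bags: B1 = {1, 6, 7}  B2 = {1, 4, 7}  B3 = {1, 4, 5}  B4 = {1, 2, 5}  B5 = {1, 2, 3}  B6 = {0, 1, 3}
Tree: B1–B2, B2–B3, B3–B4, B4–B5, B5–B6

Every bag has size at most 3, so the width is 3 − 1 = 2 and tw(G) ≤ 2. For the lower bound, G contains the cycle 1–6–7–4–5–2–3–0–1, so G is not a forest; only forests have treewidth ≤ 1, hence tw(G) ≥ 2. Therefore the treewidth is 2.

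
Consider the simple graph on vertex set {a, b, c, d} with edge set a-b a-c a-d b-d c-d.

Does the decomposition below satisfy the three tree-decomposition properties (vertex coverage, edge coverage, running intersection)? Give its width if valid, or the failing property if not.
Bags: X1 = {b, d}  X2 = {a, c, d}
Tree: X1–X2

No — edge (a,b) lies in no bag.

A tree decomposition must satisfy three properties: every vertex lies in some bag; for every edge, both endpoints lie together in some bag; and for every vertex, the bags containing it form a connected subtree. Here edge (a,b) lies in no bag, so the decomposition is invalid.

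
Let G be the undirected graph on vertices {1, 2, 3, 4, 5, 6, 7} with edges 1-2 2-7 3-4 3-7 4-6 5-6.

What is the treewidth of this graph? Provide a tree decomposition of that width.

The largest bag has 2 vertices, giving width 1; this decomposition certifies tw(G) ≤ 1. G has an edge, so its treewidth is at least 1. Hence tw(G) = 1 exactly.

Treewidth 1.
Bags: B1 = {5, 6}  B2 = {4, 6}  B3 = {3, 4}  B4 = {3, 7}  B5 = {2, 7}  B6 = {1, 2}
Tree: B1–B2, B2–B3, B3–B4, B4–B5, B5–B6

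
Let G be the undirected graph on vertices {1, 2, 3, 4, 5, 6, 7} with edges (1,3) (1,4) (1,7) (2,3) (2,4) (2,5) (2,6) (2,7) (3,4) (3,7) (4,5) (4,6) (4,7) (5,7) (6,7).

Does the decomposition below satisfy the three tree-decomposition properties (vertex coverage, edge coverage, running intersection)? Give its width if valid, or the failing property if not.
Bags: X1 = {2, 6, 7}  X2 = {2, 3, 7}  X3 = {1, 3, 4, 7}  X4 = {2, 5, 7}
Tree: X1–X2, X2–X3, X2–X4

No — edge (4,6) lies in no bag.

A tree decomposition must satisfy three properties: every vertex lies in some bag; for every edge, both endpoints lie together in some bag; and for every vertex, the bags containing it form a connected subtree. Here edge (4,6) lies in no bag, so the decomposition is invalid.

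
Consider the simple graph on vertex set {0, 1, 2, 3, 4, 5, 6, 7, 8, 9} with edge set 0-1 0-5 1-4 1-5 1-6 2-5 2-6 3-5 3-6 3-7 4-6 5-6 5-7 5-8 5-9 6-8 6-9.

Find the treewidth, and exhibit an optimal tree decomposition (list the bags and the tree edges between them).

Treewidth 2.
One optimal decomposition is:
Bags: B1 = {5, 6, 8}  B2 = {2, 5, 6}  B3 = {1, 5, 6}  B4 = {5, 6, 9}  B5 = {3, 5, 6}  B6 = {0, 1, 5}  B7 = {1, 4, 6}  B8 = {3, 5, 7}
Tree: B1–B2, B1–B3, B2–B4, B3–B5, B3–B6, B3–B7, B5–B8

Each bag holds 3 vertices, so the decomposition has width 2, which upper-bounds the treewidth. On the other hand G contains the 3-clique {1, 4, 6}. A clique must lie in a single bag of any decomposition, so no decomposition can have width below 2. The upper and lower bounds meet at 2, so that is the treewidth.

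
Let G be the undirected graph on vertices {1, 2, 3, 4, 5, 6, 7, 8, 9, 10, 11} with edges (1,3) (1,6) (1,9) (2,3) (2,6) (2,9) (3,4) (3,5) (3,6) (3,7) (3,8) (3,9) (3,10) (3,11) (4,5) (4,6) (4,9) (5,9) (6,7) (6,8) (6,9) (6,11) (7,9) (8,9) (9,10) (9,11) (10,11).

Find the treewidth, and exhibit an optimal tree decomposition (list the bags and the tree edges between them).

Treewidth 3.
Bags: B1 = {3, 6, 7, 9}  B2 = {1, 3, 6, 9}  B3 = {3, 4, 6, 9}  B4 = {3, 6, 8, 9}  B5 = {3, 6, 9, 11}  B6 = {3, 9, 10, 11}  B7 = {3, 4, 5, 9}  B8 = {2, 3, 6, 9}
Tree: B1–B2, B1–B3, B1–B4, B4–B5, B5–B6, B3–B7, B3–B8

The largest bag has 4 vertices, giving width 3; this decomposition certifies tw(G) ≤ 3. Conversely, {3, 9, 10, 11} is a clique of size 4, and the vertices of any clique must share a bag in every tree decomposition; so some bag has ≥ 4 vertices and tw(G) ≥ 3. Hence tw(G) = 3 exactly.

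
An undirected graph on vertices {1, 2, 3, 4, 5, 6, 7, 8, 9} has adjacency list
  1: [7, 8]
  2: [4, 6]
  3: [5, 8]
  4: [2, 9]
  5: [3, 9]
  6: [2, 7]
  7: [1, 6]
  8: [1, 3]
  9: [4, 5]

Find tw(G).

2

A width-2 tree decomposition is:
Bags: B1 = {4, 5, 9}  B2 = {2, 4, 5}  B3 = {2, 5, 6}  B4 = {5, 6, 7}  B5 = {1, 5, 7}  B6 = {1, 5, 8}  B7 = {3, 5, 8}
Tree: B1–B2, B2–B3, B3–B4, B4–B5, B5–B6, B6–B7
Every bag has size at most 3, so the width is 3 − 1 = 2 and tw(G) ≤ 2. Since 5–9–4–2–6–7–1–8–3–5 is a cycle in G, G is not acyclic. Forests are exactly the graphs of treewidth ≤ 1, so tw(G) ≥ 2. Therefore the treewidth is 2.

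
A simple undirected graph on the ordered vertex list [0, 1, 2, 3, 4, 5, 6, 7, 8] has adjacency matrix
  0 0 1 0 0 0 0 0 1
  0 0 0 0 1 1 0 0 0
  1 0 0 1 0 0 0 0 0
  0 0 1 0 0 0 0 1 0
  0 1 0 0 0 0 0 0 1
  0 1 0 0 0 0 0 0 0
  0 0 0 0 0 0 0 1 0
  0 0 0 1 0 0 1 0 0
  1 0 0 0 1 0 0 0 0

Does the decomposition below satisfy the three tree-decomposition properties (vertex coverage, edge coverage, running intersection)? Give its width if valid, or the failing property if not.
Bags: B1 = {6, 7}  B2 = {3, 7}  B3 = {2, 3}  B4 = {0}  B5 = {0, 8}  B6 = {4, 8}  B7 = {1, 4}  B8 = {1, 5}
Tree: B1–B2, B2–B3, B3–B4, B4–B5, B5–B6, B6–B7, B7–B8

No — edge (2,0) lies in no bag.

A tree decomposition must satisfy three properties: every vertex lies in some bag; for every edge, both endpoints lie together in some bag; and for every vertex, the bags containing it form a connected subtree. Here edge (2,0) lies in no bag, so the decomposition is invalid.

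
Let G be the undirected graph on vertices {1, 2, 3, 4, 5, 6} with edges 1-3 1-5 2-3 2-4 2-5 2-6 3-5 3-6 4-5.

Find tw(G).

2

A width-2 tree decomposition is:
Bags: B1 = {2, 3, 5}  B2 = {2, 4, 5}  B3 = {1, 3, 5}  B4 = {2, 3, 6}
Tree: B1–B2, B1–B3, B1–B4
The largest bag has 3 vertices, giving width 2; this decomposition certifies tw(G) ≤ 2. On the other hand G contains the 3-clique {1, 3, 5}. A clique must lie in a single bag of any decomposition, so no decomposition can have width below 2. Hence tw(G) = 2 exactly.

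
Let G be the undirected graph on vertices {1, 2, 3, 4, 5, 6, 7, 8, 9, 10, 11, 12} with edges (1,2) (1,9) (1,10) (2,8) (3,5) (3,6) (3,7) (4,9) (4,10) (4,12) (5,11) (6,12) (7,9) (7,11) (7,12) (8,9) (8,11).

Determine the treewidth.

A width-3 tree decomposition is:
Bags: B1 = {3, 5, 6, 11}  B2 = {3, 6, 7, 11}  B3 = {6, 7, 11, 12}  B4 = {7, 8, 11, 12}  B5 = {7, 8, 9, 12}  B6 = {4, 8, 9, 12}  B7 = {2, 4, 8, 9}  B8 = {1, 2, 4, 9}  B9 = {1, 2, 4, 10}
Tree: B1–B2, B2–B3, B3–B4, B4–B5, B5–B6, B6–B7, B7–B8, B8–B9
The largest bag has 4 vertices, giving width 3; this decomposition certifies tw(G) ≤ 3. For the lower bound: the 4 vertex sets {3,5,6}, {11}, {7}, {4,8,9,12} are disjoint, each induces a connected subgraph, and every pair is joined by at least one edge of G. Contracting each set to a single vertex therefore yields K_{4} as a minor, and since treewidth is minor-monotone, tw(G) ≥ tw(K_{4}) = 3. Therefore the treewidth is 3.

3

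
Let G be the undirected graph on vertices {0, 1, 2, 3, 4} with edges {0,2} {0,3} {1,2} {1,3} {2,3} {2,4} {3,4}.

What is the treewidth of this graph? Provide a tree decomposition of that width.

The largest bag has 3 vertices, giving width 2; this decomposition certifies tw(G) ≤ 2. On the other hand G contains the 3-clique {0, 2, 3}. A clique must lie in a single bag of any decomposition, so no decomposition can have width below 2. Therefore the treewidth is 2.

Treewidth 2.
Bags: B1 = {0, 2, 3}  B2 = {1, 2, 3}  B3 = {2, 3, 4}
Tree: B1–B2, B2–B3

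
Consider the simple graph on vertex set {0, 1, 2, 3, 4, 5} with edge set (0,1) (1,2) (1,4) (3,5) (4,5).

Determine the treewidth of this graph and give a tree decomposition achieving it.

Treewidth 1.
One such decomposition:
Bags: B1 = {1, 4}  B2 = {4, 5}  B3 = {1, 2}  B4 = {0, 1}  B5 = {3, 5}
Tree: B1–B2, B1–B3, B1–B4, B2–B5

The largest bag has 2 vertices, giving width 1; this decomposition certifies tw(G) ≤ 1. Since G has at least one edge (e.g. 1–4), it is not an edgeless graph, so tw(G) ≥ 1. Combining the bounds, tw(G) = 1.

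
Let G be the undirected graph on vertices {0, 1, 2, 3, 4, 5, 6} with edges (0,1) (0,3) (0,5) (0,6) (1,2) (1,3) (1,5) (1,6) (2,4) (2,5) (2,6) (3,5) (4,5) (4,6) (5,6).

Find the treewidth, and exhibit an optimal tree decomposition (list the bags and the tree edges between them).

The largest bag has 4 vertices, giving width 3; this decomposition certifies tw(G) ≤ 3. For the lower bound, the 4 vertices {0, 1, 3, 5} are pairwise adjacent, and any tree decomposition puts a clique entirely inside one bag — forcing width ≥ 3. Therefore the treewidth is 3.

Treewidth 3.
Bags: B1 = {0, 1, 5, 6}  B2 = {1, 2, 5, 6}  B3 = {2, 4, 5, 6}  B4 = {0, 1, 3, 5}
Tree: B1–B2, B2–B3, B1–B4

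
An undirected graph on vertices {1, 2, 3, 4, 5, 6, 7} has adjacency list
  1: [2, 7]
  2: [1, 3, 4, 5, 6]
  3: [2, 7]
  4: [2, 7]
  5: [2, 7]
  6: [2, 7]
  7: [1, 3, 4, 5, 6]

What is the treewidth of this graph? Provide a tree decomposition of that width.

Each bag holds 3 vertices, so the decomposition has width 2, which upper-bounds the treewidth. For the lower bound, G contains the cycle 2–4–7–6–2, so G is not a forest; only forests have treewidth ≤ 1, hence tw(G) ≥ 2. Hence tw(G) = 2 exactly.

Treewidth 2.
One such decomposition:
Bags: B1 = {2, 4, 7}  B2 = {2, 6, 7}  B3 = {2, 5, 7}  B4 = {2, 3, 7}  B5 = {1, 2, 7}
Tree: B1–B2, B2–B3, B3–B4, B4–B5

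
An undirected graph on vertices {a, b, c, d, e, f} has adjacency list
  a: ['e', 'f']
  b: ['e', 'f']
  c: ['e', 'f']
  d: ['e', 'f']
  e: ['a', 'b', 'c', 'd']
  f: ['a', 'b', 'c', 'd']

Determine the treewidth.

A width-2 tree decomposition is:
Bags: B1 = {c, e, f}  B2 = {d, e, f}  B3 = {b, e, f}  B4 = {a, e, f}
Tree: B1–B2, B2–B3, B3–B4
The largest bag has 3 vertices, giving width 2; this decomposition certifies tw(G) ≤ 2. The edges c–e–d–f–c form a cycle, so G is not a tree and its treewidth is at least 2. The upper and lower bounds meet at 2, so that is the treewidth.

2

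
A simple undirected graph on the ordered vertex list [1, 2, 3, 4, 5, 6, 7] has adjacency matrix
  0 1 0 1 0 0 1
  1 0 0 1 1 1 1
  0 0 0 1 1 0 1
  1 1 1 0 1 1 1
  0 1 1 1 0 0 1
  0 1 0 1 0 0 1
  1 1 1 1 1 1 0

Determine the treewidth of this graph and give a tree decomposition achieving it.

Each bag holds 4 vertices, so the decomposition has width 3, which upper-bounds the treewidth. On the other hand G contains the 4-clique {1, 2, 4, 7}. A clique must lie in a single bag of any decomposition, so no decomposition can have width below 3. Hence tw(G) = 3 exactly.

Treewidth 3.
One optimal decomposition is:
Bags: B1 = {2, 4, 5, 7}  B2 = {2, 4, 6, 7}  B3 = {1, 2, 4, 7}  B4 = {3, 4, 5, 7}
Tree: B1–B2, B2–B3, B1–B4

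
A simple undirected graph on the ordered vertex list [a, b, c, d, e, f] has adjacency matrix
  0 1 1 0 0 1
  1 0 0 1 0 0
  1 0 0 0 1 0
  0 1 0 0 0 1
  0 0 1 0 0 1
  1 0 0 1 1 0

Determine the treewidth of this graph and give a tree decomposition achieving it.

Every bag has size at most 3, so the width is 3 − 1 = 2 and tw(G) ≤ 2. The edges e–c–a–f–e form a cycle, so G is not a tree and its treewidth is at least 2. Therefore the treewidth is 2.

Treewidth 2.
One such decomposition:
Bags: B1 = {c, e, f}  B2 = {a, c, f}  B3 = {a, d, f}  B4 = {a, b, d}
Tree: B1–B2, B2–B3, B3–B4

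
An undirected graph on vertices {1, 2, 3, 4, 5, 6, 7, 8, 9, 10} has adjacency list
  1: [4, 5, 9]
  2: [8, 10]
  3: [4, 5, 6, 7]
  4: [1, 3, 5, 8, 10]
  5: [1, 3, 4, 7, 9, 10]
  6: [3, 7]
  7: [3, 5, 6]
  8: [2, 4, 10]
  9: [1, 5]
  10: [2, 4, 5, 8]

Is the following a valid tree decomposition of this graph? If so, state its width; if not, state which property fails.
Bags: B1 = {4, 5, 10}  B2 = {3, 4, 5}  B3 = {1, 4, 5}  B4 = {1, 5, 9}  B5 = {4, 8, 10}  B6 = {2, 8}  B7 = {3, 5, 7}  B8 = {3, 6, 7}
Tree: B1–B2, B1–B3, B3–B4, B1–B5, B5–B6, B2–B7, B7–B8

No — edge (10,2) lies in no bag.

A tree decomposition must satisfy three properties: every vertex lies in some bag; for every edge, both endpoints lie together in some bag; and for every vertex, the bags containing it form a connected subtree. Here edge (10,2) lies in no bag, so the decomposition is invalid.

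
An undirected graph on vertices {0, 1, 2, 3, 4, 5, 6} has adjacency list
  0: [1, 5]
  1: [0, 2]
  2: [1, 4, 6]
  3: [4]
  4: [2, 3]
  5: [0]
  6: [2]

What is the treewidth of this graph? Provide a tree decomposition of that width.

Every bag has size at most 2, so the width is 2 − 1 = 1 and tw(G) ≤ 1. G has an edge, so its treewidth is at least 1. Therefore the treewidth is 1.

Treewidth 1.
One optimal decomposition is:
Bags: B1 = {2, 6}  B2 = {2, 4}  B3 = {1, 2}  B4 = {3, 4}  B5 = {0, 1}  B6 = {0, 5}
Tree: B1–B2, B2–B3, B2–B4, B3–B5, B5–B6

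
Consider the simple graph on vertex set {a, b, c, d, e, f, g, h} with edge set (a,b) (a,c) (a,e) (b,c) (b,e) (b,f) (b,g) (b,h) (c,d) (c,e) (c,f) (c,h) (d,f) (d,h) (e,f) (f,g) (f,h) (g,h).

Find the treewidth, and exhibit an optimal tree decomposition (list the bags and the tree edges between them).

Treewidth 3.
Bags: B1 = {b, c, f, h}  B2 = {b, c, e, f}  B3 = {c, d, f, h}  B4 = {a, b, c, e}  B5 = {b, f, g, h}
Tree: B1–B2, B1–B3, B2–B4, B1–B5

Each bag holds 4 vertices, so the decomposition has width 3, which upper-bounds the treewidth. For the lower bound, the 4 vertices {a, b, c, e} are pairwise adjacent, and any tree decomposition puts a clique entirely inside one bag — forcing width ≥ 3. Hence tw(G) = 3 exactly.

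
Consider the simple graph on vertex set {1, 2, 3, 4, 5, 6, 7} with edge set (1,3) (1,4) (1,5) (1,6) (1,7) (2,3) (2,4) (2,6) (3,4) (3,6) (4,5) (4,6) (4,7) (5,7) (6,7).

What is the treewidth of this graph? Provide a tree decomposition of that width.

Treewidth 3.
One such decomposition:
Bags: B1 = {2, 3, 4, 6}  B2 = {1, 3, 4, 6}  B3 = {1, 4, 6, 7}  B4 = {1, 4, 5, 7}
Tree: B1–B2, B2–B3, B3–B4

Every bag has size at most 4, so the width is 4 − 1 = 3 and tw(G) ≤ 3. Conversely, {1, 4, 5, 7} is a clique of size 4, and the vertices of any clique must share a bag in every tree decomposition; so some bag has ≥ 4 vertices and tw(G) ≥ 3. Combining the bounds, tw(G) = 3.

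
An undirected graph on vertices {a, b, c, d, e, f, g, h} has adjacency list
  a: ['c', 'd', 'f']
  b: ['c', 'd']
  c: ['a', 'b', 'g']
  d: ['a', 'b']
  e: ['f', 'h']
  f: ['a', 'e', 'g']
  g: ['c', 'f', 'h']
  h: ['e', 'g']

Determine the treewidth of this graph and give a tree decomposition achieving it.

Treewidth 2.
One such decomposition:
Bags: B1 = {e, g, h}  B2 = {e, f, g}  B3 = {c, f, g}  B4 = {a, c, f}  B5 = {a, b, c}  B6 = {a, b, d}
Tree: B1–B2, B2–B3, B3–B4, B4–B5, B5–B6

The largest bag has 3 vertices, giving width 2; this decomposition certifies tw(G) ≤ 2. Since h–e–f–g–h is a cycle in G, G is not acyclic. Forests are exactly the graphs of treewidth ≤ 1, so tw(G) ≥ 2. Therefore the treewidth is 2.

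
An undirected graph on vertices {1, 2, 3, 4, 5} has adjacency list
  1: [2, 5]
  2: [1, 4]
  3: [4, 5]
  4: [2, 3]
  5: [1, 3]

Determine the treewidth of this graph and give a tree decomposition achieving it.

Treewidth 2.
One such decomposition:
Bags: B1 = {1, 2, 5}  B2 = {2, 4, 5}  B3 = {3, 4, 5}
Tree: B1–B2, B2–B3

Every bag has size at most 3, so the width is 3 − 1 = 2 and tw(G) ≤ 2. Since 5–1–2–4–3–5 is a cycle in G, G is not acyclic. Forests are exactly the graphs of treewidth ≤ 1, so tw(G) ≥ 2. Therefore the treewidth is 2.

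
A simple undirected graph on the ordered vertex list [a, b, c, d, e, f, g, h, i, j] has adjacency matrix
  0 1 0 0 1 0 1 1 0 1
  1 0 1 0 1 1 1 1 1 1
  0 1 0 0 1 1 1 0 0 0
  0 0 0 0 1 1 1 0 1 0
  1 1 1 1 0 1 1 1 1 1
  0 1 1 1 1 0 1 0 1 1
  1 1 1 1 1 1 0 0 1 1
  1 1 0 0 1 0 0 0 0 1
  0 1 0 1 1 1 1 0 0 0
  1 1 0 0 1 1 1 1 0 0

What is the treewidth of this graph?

4

A width-4 tree decomposition is:
Bags: B1 = {b, e, f, g, j}  B2 = {a, b, e, g, j}  B3 = {b, c, e, f, g}  B4 = {b, e, f, g, i}  B5 = {d, e, f, g, i}  B6 = {a, b, e, h, j}
Tree: B1–B2, B1–B3, B3–B4, B4–B5, B2–B6
Each bag holds 5 vertices, so the decomposition has width 4, which upper-bounds the treewidth. Conversely, {a, b, e, g, j} is a clique of size 5, and the vertices of any clique must share a bag in every tree decomposition; so some bag has ≥ 5 vertices and tw(G) ≥ 4. The upper and lower bounds meet at 4, so that is the treewidth.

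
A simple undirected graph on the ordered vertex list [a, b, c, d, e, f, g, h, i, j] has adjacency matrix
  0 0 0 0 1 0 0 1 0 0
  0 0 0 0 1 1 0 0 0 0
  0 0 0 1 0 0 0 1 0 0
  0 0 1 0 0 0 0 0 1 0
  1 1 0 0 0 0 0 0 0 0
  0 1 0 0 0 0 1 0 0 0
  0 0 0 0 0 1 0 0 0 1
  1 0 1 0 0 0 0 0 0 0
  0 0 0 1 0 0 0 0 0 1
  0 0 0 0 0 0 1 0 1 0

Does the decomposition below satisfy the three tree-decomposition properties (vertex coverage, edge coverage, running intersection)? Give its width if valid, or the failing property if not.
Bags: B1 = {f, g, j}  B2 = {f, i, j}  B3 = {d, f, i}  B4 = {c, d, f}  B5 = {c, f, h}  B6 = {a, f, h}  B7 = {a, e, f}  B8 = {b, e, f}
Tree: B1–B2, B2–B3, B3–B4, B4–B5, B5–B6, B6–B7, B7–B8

Vertex coverage: the bags together contain {a, b, c, d, e, f, g, h, i, j}, the full vertex set. Edge coverage: each edge of G has both endpoints in at least one bag. Running intersection: for every vertex, the bags containing it form a connected subtree. All three properties hold, so this is a valid tree decomposition of width max|bag| − 1 = 2, and hence tw(G) ≤ 2.

Yes; width 2.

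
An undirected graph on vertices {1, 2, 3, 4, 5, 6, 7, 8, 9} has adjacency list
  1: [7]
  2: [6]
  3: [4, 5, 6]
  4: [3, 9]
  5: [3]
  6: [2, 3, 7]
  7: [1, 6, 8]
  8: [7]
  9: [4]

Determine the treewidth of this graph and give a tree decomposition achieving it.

Treewidth 1.
One such decomposition:
Bags: B1 = {3, 4}  B2 = {3, 6}  B3 = {4, 9}  B4 = {6, 7}  B5 = {2, 6}  B6 = {1, 7}  B7 = {3, 5}  B8 = {7, 8}
Tree: B1–B2, B1–B3, B2–B4, B2–B5, B4–B6, B2–B7, B6–B8

The largest bag has 2 vertices, giving width 1; this decomposition certifies tw(G) ≤ 1. G has an edge, so its treewidth is at least 1. Therefore the treewidth is 1.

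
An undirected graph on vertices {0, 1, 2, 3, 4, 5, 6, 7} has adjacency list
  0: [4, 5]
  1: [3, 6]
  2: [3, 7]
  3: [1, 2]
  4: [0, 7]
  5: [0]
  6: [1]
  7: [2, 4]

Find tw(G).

A width-1 tree decomposition is:
Bags: B1 = {0, 5}  B2 = {0, 4}  B3 = {4, 7}  B4 = {2, 7}  B5 = {2, 3}  B6 = {1, 3}  B7 = {1, 6}
Tree: B1–B2, B2–B3, B3–B4, B4–B5, B5–B6, B6–B7
The largest bag has 2 vertices, giving width 1; this decomposition certifies tw(G) ≤ 1. Any graph with an edge has treewidth ≥ 1, and G has the edge 5–0. Therefore the treewidth is 1.

1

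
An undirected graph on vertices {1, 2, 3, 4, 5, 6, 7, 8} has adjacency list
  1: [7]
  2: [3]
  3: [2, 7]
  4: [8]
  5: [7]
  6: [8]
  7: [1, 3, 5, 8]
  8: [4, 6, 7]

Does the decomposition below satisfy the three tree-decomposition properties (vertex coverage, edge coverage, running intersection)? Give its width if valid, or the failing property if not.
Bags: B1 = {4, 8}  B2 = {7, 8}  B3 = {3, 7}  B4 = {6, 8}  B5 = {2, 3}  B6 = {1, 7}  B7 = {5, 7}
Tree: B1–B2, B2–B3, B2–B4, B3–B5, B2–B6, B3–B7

Yes; width 1.

Every vertex of G appears in some bag (union = {1, 2, 3, 4, 5, 6, 7, 8}); every edge is covered by a bag; and for each vertex v the set of bags containing v is connected in the bag tree. The decomposition is therefore valid. The largest bag has 2 vertices, so the width is 1.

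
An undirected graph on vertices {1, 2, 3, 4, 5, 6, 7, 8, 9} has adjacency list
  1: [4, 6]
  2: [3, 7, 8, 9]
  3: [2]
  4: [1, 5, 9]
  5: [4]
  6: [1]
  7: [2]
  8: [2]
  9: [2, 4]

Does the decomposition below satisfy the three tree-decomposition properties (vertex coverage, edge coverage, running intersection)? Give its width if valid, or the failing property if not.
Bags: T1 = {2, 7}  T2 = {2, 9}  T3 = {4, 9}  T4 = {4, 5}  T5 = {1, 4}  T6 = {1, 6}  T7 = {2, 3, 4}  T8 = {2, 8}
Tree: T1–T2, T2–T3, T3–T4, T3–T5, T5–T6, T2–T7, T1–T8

A tree decomposition must satisfy three properties: every vertex lies in some bag; for every edge, both endpoints lie together in some bag; and for every vertex, the bags containing it form a connected subtree. Here bags containing vertex 4 are not connected in the tree, so the decomposition is invalid.

No — bags containing vertex 4 are not connected in the tree.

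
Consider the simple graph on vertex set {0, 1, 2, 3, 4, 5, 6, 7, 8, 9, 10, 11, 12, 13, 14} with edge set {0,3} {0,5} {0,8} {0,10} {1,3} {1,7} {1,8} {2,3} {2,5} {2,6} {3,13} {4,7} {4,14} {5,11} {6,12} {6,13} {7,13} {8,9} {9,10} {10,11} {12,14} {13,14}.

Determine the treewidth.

3

A width-3 tree decomposition is:
Bags: B1 = {5, 9, 10, 11}  B2 = {0, 5, 9, 10}  B3 = {0, 5, 8, 9}  B4 = {0, 2, 5, 8}  B5 = {0, 2, 3, 8}  B6 = {1, 2, 3, 8}  B7 = {1, 2, 3, 6}  B8 = {1, 3, 6, 13}  B9 = {1, 6, 7, 13}  B10 = {6, 7, 12, 13}  B11 = {7, 12, 13, 14}  B12 = {4, 7, 12, 14}
Tree: B1–B2, B2–B3, B3–B4, B4–B5, B5–B6, B6–B7, B7–B8, B8–B9, B9–B10, B10–B11, B11–B12
Every bag has size at most 4, so the width is 4 − 1 = 3 and tw(G) ≤ 3. For the lower bound: the 4 vertex sets {9,10,11}, {5}, {0}, {1,2,3,8} are disjoint, each induces a connected subgraph, and every pair is joined by at least one edge of G. Contracting each set to a single vertex therefore yields K_{4} as a minor, and since treewidth is minor-monotone, tw(G) ≥ tw(K_{4}) = 3. Combining the bounds, tw(G) = 3.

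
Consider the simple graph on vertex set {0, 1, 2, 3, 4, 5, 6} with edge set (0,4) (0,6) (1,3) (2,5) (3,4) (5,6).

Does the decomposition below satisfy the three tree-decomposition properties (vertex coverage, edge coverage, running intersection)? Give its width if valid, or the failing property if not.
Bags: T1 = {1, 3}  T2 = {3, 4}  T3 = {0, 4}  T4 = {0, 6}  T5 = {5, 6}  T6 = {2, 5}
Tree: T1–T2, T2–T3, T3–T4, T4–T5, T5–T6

Yes; width 1.

Every vertex of G appears in some bag (union = {0, 1, 2, 3, 4, 5, 6}); every edge is covered by a bag; and for each vertex v the set of bags containing v is connected in the bag tree. The decomposition is therefore valid. The largest bag has 2 vertices, so the width is 1.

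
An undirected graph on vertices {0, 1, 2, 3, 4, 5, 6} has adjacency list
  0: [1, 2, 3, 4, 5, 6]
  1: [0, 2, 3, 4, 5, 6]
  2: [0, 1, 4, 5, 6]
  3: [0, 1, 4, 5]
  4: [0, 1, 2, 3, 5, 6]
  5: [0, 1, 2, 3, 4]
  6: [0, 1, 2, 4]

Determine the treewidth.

4

A width-4 tree decomposition is:
Bags: B1 = {0, 1, 3, 4, 5}  B2 = {0, 1, 2, 4, 5}  B3 = {0, 1, 2, 4, 6}
Tree: B1–B2, B2–B3
Every bag has size at most 5, so the width is 5 − 1 = 4 and tw(G) ≤ 4. Conversely, {0, 1, 2, 4, 5} is a clique of size 5, and the vertices of any clique must share a bag in every tree decomposition; so some bag has ≥ 5 vertices and tw(G) ≥ 4. The upper and lower bounds meet at 4, so that is the treewidth.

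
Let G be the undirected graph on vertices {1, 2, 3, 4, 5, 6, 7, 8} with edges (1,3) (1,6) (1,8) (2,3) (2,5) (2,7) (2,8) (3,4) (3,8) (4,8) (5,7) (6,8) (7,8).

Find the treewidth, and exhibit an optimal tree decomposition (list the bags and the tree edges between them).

Every bag has size at most 3, so the width is 3 − 1 = 2 and tw(G) ≤ 2. For the lower bound, the 3 vertices {1, 3, 8} are pairwise adjacent, and any tree decomposition puts a clique entirely inside one bag — forcing width ≥ 2. Combining the bounds, tw(G) = 2.

Treewidth 2.
One optimal decomposition is:
Bags: B1 = {2, 7, 8}  B2 = {2, 5, 7}  B3 = {2, 3, 8}  B4 = {1, 3, 8}  B5 = {3, 4, 8}  B6 = {1, 6, 8}
Tree: B1–B2, B1–B3, B3–B4, B3–B5, B4–B6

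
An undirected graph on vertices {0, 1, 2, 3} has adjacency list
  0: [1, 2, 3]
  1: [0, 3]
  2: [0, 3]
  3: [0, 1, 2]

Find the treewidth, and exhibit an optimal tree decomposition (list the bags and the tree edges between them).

Every bag has size at most 3, so the width is 3 − 1 = 2 and tw(G) ≤ 2. For the lower bound, the 3 vertices {0, 1, 3} are pairwise adjacent, and any tree decomposition puts a clique entirely inside one bag — forcing width ≥ 2. Hence tw(G) = 2 exactly.

Treewidth 2.
One optimal decomposition is:
Bags: B1 = {0, 1, 3}  B2 = {0, 2, 3}
Tree: B1–B2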